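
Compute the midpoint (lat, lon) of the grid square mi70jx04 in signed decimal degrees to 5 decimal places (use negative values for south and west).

-9.02292, 74.75417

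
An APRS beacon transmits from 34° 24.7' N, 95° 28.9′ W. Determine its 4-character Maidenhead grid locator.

EM24

Shift to the Maidenhead origin (180°W, 90°S): lon 84.52, lat 124.41.
Field (20°×10°, letters A–R): lon ⌊84.52/20⌋ = 4 → E; lat ⌊124.41/10⌋ = 12 → M.
Square (2°×1°, digits 0–9): lon ⌊4.52/2⌋ = 2; lat ⌊4.41/1⌋ = 4.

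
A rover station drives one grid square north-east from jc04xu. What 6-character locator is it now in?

JC14av

Longitude subsquare x = 23; +1 → 24, wraps to 0 = a, carry into square.
Longitude square 0; +1 → 1.
Latitude subsquare u = 20; +1 → 21 = v.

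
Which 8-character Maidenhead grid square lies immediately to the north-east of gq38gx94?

GQ38hx05

Longitude extended square 9; +1 → 10, wraps to 0, carry into subsquare.
Longitude subsquare g = 6; +1 → 7 = h.
Latitude extended square 4; +1 → 5.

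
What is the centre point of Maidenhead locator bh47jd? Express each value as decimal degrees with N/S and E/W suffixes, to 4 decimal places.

12.8542° S, 151.2083° W

Field B=1, H=7: +1·20° lon, +7·10° lat → SW at lon -160°, lat -20°.
Square 4, 7: +4·2° lon, +7·1° lat → SW at lon -152°, lat -13°.
Subsquare j=9, d=3: +9·0.0833333° lon, +3·0.0416667° lat → SW at lon -151.25°, lat -12.875°.
Cell spans 0.0833333° lon × 0.0416667° lat. Centre is SW corner plus half of each.
latitude 12.8542° S, longitude 151.2083° W.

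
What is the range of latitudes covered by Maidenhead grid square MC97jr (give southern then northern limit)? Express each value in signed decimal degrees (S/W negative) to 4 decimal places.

Field M=12, C=2: +12·20° lon, +2·10° lat → SW at lon 60°, lat -70°.
Square 9, 7: +9·2° lon, +7·1° lat → SW at lon 78°, lat -63°.
Subsquare j=9, r=17: +9·0.0833333° lon, +17·0.0416667° lat → SW at lon 78.75°, lat -62.2917°.
Cell spans 0.0833333° lon × 0.0416667° lat.
south -62.2917, north -62.2500.

-62.2917, -62.2500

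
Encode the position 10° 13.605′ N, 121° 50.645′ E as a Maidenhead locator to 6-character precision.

Offset from 180°W / 90°S: lon 301.8441°, lat 100.2267°.
Field (20°×10°, letters A–R): 301.8441/20 → 15 → P, 100.2267/10 → 10 → K; chars PK.
Square (2°×1°, digits 0–9): 1.8441/2 → 0, 0.2267/1 → 0; chars 00.
Subsquare (5′×2.5′, letters a–x): 1.8441/0.0833333 → 22 → w, 0.2267/0.0416667 → 5 → f; chars wf.

PK00wf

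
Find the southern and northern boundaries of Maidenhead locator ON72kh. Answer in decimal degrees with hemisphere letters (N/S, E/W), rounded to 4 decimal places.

Field O=14, N=13: +14·20° lon, +13·10° lat → SW at lon 100°, lat 40°.
Square 7, 2: +7·2° lon, +2·1° lat → SW at lon 114°, lat 42°.
Subsquare k=10, h=7: +10·0.0833333° lon, +7·0.0416667° lat → SW at lon 114.833°, lat 42.2917°.
Cell spans 0.0833333° lon × 0.0416667° lat.
south 42.2917° N, north 42.3333° N.

42.2917° N, 42.3333° N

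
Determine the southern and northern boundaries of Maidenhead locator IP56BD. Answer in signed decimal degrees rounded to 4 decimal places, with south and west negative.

Field I=8, P=15: +8·20° lon, +15·10° lat → SW at lon -20°, lat 60°.
Square 5, 6: +5·2° lon, +6·1° lat → SW at lon -10°, lat 66°.
Subsquare b=1, d=3: +1·0.0833333° lon, +3·0.0416667° lat → SW at lon -9.91667°, lat 66.125°.
Cell spans 0.0833333° lon × 0.0416667° lat.
south 66.1250, north 66.1667.

66.1250, 66.1667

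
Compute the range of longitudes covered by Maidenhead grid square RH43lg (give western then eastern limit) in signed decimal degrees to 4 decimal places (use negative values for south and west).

168.9167, 169.0000

Field R=17, H=7: +17·20° lon, +7·10° lat → SW at lon 160°, lat -20°.
Square 4, 3: +4·2° lon, +3·1° lat → SW at lon 168°, lat -17°.
Subsquare l=11, g=6: +11·0.0833333° lon, +6·0.0416667° lat → SW at lon 168.917°, lat -16.75°.
Cell spans 0.0833333° lon × 0.0416667° lat.
west 168.9167, east 169.0000.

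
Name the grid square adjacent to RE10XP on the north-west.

RE10wq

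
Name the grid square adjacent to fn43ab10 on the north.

Latitude extended square 0; +1 → 1.
The longitude characters are unchanged.

FN43ab11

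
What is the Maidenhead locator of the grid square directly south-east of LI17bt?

LI17cs

Longitude subsquare b = 1; +1 → 2 = c.
Latitude subsquare t = 19; −1 → 18 = s.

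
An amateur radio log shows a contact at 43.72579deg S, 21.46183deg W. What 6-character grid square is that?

HE96gg

Offset from 180°W / 90°S: lon 158.5382°, lat 46.2742°.
Field: 158.5382/20 → 7 → H, 46.2742/10 → 4 → E; chars HE.
Square: 18.5382/2 → 9, 6.2742/1 → 6; chars 96.
Subsquare: 0.5382/0.0833333 → 6 → g, 0.2742/0.0416667 → 6 → g; chars gg.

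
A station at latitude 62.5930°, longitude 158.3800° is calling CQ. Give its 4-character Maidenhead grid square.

QP92

Shift to the Maidenhead origin (180°W, 90°S): lon 338.38, lat 152.59.
Field: 338.38/20 → 16 → Q, 152.59/10 → 15 → P; chars QP.
Square: 18.38/2 → 9, 2.59/1 → 2; chars 92.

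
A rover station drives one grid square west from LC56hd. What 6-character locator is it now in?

LC56gd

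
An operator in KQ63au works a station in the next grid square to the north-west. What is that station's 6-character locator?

Longitude subsquare a = 0; −1 → -1, wraps to 23 = x, carry into square.
Longitude square 6; −1 → 5.
Latitude subsquare u = 20; +1 → 21 = v.

KQ53xv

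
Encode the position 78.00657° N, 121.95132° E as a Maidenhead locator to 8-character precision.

Shift to the Maidenhead origin (180°W, 90°S): lon 301.95132, lat 168.00657.
Field: lon ⌊301.95132/20⌋ = 15 → P; lat ⌊168.00657/10⌋ = 16 → Q.
Square: lon ⌊1.95132/2⌋ = 0; lat ⌊8.00657/1⌋ = 8.
Subsquare: lon ⌊1.95132/0.0833333⌋ = 23 → x; lat ⌊0.00657/0.0416667⌋ = 0 → a.
Extended square: lon ⌊0.03465/0.00833333⌋ = 4; lat ⌊0.00657/0.00416667⌋ = 1.

PQ08xa41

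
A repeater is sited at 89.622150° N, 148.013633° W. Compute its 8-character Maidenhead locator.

Shift to the Maidenhead origin (180°W, 90°S): lon 31.98637, lat 179.62215.
Field (20°×10°, letters A–R): lon ⌊31.98637/20⌋ = 1 → B; lat ⌊179.62215/10⌋ = 17 → R.
Square (2°×1°, digits 0–9): lon ⌊11.98637/2⌋ = 5; lat ⌊9.62215/1⌋ = 9.
Subsquare (5′×2.5′, letters a–x): lon ⌊1.98637/0.0833333⌋ = 23 → x; lat ⌊0.62215/0.0416667⌋ = 14 → o.
Extended square (30″×15″, digits 0–9): lon ⌊0.06970/0.00833333⌋ = 8; lat ⌊0.03882/0.00416667⌋ = 9.

BR59xo89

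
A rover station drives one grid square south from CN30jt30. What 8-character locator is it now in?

Latitude extended square 0; −1 → -1, wraps to 9, carry into subsquare.
Latitude subsquare t = 19; −1 → 18 = s.
The longitude characters are unchanged.

CN30js39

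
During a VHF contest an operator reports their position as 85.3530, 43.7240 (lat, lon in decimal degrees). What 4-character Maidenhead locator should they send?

Add 180° to longitude and 90° to latitude: 223.72, 175.35.
Field: lon ⌊223.72/20⌋ = 11 → L; lat ⌊175.35/10⌋ = 17 → R.
Square: lon ⌊3.72/2⌋ = 1; lat ⌊5.35/1⌋ = 5.

LR15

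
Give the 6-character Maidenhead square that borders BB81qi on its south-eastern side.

Longitude subsquare q = 16; +1 → 17 = r.
Latitude subsquare i = 8; −1 → 7 = h.

BB81rh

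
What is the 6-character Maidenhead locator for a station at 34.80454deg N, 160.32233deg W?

Add 180° to longitude and 90° to latitude: 19.6777, 124.8045.
Field: lon ⌊19.6777/20⌋ = 0 → A; lat ⌊124.8045/10⌋ = 12 → M.
Square: lon ⌊19.6777/2⌋ = 9; lat ⌊4.8045/1⌋ = 4.
Subsquare: lon ⌊1.6777/0.0833333⌋ = 20 → u; lat ⌊0.8045/0.0416667⌋ = 19 → t.

AM94ut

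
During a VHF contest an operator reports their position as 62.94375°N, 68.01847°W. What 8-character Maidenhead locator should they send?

FP52xw76

Shift to the Maidenhead origin (180°W, 90°S): lon 111.98153, lat 152.94375.
Field: lon ⌊111.98153/20⌋ = 5 → F; lat ⌊152.94375/10⌋ = 15 → P.
Square: lon ⌊11.98153/2⌋ = 5; lat ⌊2.94375/1⌋ = 2.
Subsquare: lon ⌊1.98153/0.0833333⌋ = 23 → x; lat ⌊0.94375/0.0416667⌋ = 22 → w.
Extended square: lon ⌊0.06486/0.00833333⌋ = 7; lat ⌊0.02708/0.00416667⌋ = 6.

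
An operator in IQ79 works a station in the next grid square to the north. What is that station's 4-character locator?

IR70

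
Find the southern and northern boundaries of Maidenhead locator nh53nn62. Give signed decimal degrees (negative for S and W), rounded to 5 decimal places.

-16.45000, -16.44583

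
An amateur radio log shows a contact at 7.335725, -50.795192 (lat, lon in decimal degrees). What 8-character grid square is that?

GJ47oi40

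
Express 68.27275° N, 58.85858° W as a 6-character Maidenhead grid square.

GP08ng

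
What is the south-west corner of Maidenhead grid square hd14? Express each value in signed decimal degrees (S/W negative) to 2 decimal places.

Field H=7, D=3: +7·20° lon, +3·10° lat → SW at lon -40°, lat -60°.
Square 1, 4: +1·2° lon, +4·1° lat → SW at lon -38°, lat -56°.
latitude -56.00, longitude -38.00.

-56.00, -38.00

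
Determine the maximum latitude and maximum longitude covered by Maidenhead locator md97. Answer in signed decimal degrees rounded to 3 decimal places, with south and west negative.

-52.000, 80.000

Field M=12, D=3: +12·20° lon, +3·10° lat → SW at lon 60°, lat -60°.
Square 9, 7: +9·2° lon, +7·1° lat → SW at lon 78°, lat -53°.
Cell spans 2° lon × 1° lat. NE corner is SW corner plus one full cell.
latitude -52.000, longitude 80.000.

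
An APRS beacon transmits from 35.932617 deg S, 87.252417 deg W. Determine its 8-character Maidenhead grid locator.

EF64ib96

Shift to the Maidenhead origin (180°W, 90°S): lon 92.74758, lat 54.06738.
Field: 92.74758/20 → 4 → E, 54.06738/10 → 5 → F; chars EF.
Square: 12.74758/2 → 6, 4.06738/1 → 4; chars 64.
Subsquare: 0.74758/0.0833333 → 8 → i, 0.06738/0.0416667 → 1 → b; chars ib.
Extended square: 0.08092/0.00833333 → 9, 0.02572/0.00416667 → 6; chars 96.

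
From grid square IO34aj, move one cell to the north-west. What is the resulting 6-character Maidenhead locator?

IO24xk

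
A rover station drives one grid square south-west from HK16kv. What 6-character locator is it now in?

Longitude subsquare k = 10; −1 → 9 = j.
Latitude subsquare v = 21; −1 → 20 = u.

HK16ju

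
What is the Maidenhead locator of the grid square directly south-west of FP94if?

FP94he

Longitude subsquare i = 8; −1 → 7 = h.
Latitude subsquare f = 5; −1 → 4 = e.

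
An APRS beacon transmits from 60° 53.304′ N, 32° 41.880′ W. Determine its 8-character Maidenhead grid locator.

HP30pv63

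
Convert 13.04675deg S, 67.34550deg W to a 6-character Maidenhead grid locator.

FH66hw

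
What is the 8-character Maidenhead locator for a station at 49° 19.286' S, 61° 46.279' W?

FE90cq72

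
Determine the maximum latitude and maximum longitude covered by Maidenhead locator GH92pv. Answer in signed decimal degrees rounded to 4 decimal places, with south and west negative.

-17.0833, -40.6667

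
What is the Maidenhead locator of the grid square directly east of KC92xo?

Longitude subsquare x = 23; +1 → 24, wraps to 0 = a, carry into square.
Longitude square 9; +1 → 10, wraps to 0, carry into field.
Longitude field K = 10; +1 → 11 = L.
The latitude characters are unchanged.

LC02ao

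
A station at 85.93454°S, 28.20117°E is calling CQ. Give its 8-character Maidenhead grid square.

KA44cb45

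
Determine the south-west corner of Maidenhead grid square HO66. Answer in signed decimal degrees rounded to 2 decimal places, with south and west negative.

56.00, -28.00

Field H=7, O=14: +7·20° lon, +14·10° lat → SW at lon -40°, lat 50°.
Square 6, 6: +6·2° lon, +6·1° lat → SW at lon -28°, lat 56°.
latitude 56.00, longitude -28.00.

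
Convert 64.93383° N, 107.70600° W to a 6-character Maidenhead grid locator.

Offset from 180°W / 90°S: lon 72.2940°, lat 154.9338°.
Field: lon ⌊72.2940/20⌋ = 3 → D; lat ⌊154.9338/10⌋ = 15 → P.
Square: lon ⌊12.2940/2⌋ = 6; lat ⌊4.9338/1⌋ = 4.
Subsquare: lon ⌊0.2940/0.0833333⌋ = 3 → d; lat ⌊0.9338/0.0416667⌋ = 22 → w.

DP64dw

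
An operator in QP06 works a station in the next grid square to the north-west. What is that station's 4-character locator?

PP97

Longitude square 0; −1 → -1, wraps to 9, carry into field.
Longitude field Q = 16; −1 → 15 = P.
Latitude square 6; +1 → 7.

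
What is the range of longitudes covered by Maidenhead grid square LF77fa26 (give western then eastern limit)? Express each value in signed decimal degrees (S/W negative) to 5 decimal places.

54.43333, 54.44167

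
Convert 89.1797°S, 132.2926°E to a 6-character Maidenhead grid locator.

PA60dt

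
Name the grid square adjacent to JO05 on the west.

IO95

Longitude square 0; −1 → -1, wraps to 9, carry into field.
Longitude field J = 9; −1 → 8 = I.
The latitude characters are unchanged.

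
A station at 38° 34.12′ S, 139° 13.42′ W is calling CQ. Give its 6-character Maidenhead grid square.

Offset from 180°W / 90°S: lon 40.7763°, lat 51.4313°.
Field: 40.7763/20 → 2 → C, 51.4313/10 → 5 → F; chars CF.
Square: 0.7763/2 → 0, 1.4313/1 → 1; chars 01.
Subsquare: 0.7763/0.0833333 → 9 → j, 0.4313/0.0416667 → 10 → k; chars jk.

CF01jk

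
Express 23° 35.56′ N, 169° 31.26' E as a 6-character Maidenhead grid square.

RL43so

Shift to the Maidenhead origin (180°W, 90°S): lon 349.5210, lat 113.5927.
Field: lon ⌊349.5210/20⌋ = 17 → R; lat ⌊113.5927/10⌋ = 11 → L.
Square: lon ⌊9.5210/2⌋ = 4; lat ⌊3.5927/1⌋ = 3.
Subsquare: lon ⌊1.5210/0.0833333⌋ = 18 → s; lat ⌊0.5927/0.0416667⌋ = 14 → o.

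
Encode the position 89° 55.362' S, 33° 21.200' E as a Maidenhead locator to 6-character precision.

KA60qb

Shift to the Maidenhead origin (180°W, 90°S): lon 213.3533, lat 0.0773.
Field: lon ⌊213.3533/20⌋ = 10 → K; lat ⌊0.0773/10⌋ = 0 → A.
Square: lon ⌊13.3533/2⌋ = 6; lat ⌊0.0773/1⌋ = 0.
Subsquare: lon ⌊1.3533/0.0833333⌋ = 16 → q; lat ⌊0.0773/0.0416667⌋ = 1 → b.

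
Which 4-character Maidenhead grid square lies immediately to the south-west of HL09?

GL98

Longitude square 0; −1 → -1, wraps to 9, carry into field.
Longitude field H = 7; −1 → 6 = G.
Latitude square 9; −1 → 8.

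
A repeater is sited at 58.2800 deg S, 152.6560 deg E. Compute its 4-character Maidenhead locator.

QD61

Shift to the Maidenhead origin (180°W, 90°S): lon 332.66, lat 31.72.
Field (20°×10°, letters A–R): lon ⌊332.66/20⌋ = 16 → Q; lat ⌊31.72/10⌋ = 3 → D.
Square (2°×1°, digits 0–9): lon ⌊12.66/2⌋ = 6; lat ⌊1.72/1⌋ = 1.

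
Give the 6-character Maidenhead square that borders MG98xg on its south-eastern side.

NG08af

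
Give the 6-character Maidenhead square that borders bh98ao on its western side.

BH88xo

Longitude subsquare a = 0; −1 → -1, wraps to 23 = x, carry into square.
Longitude square 9; −1 → 8.
The latitude characters are unchanged.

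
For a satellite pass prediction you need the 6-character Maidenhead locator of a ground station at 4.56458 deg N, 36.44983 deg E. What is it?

KJ84fn

Shift to the Maidenhead origin (180°W, 90°S): lon 216.4498, lat 94.5646.
Field: lon ⌊216.4498/20⌋ = 10 → K; lat ⌊94.5646/10⌋ = 9 → J.
Square: lon ⌊16.4498/2⌋ = 8; lat ⌊4.5646/1⌋ = 4.
Subsquare: lon ⌊0.4498/0.0833333⌋ = 5 → f; lat ⌊0.5646/0.0416667⌋ = 13 → n.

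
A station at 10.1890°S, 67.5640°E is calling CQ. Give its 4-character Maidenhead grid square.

MH39

Add 180° to longitude and 90° to latitude: 247.56, 79.81.
Field (20°×10°, letters A–R): 247.56/20 → 12 → M, 79.81/10 → 7 → H; chars MH.
Square (2°×1°, digits 0–9): 7.56/2 → 3, 9.81/1 → 9; chars 39.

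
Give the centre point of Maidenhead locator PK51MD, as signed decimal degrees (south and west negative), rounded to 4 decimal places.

11.1458, 131.0417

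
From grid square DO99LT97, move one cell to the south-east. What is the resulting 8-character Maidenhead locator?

Longitude extended square 9; +1 → 10, wraps to 0, carry into subsquare.
Longitude subsquare l = 11; +1 → 12 = m.
Latitude extended square 7; −1 → 6.

DO99mt06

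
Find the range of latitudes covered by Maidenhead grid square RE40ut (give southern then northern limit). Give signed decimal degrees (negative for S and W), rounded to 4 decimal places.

-49.2083, -49.1667

Field R=17, E=4: +17·20° lon, +4·10° lat → SW at lon 160°, lat -50°.
Square 4, 0: +4·2° lon, +0·1° lat → SW at lon 168°, lat -50°.
Subsquare u=20, t=19: +20·0.0833333° lon, +19·0.0416667° lat → SW at lon 169.667°, lat -49.2083°.
Cell spans 0.0833333° lon × 0.0416667° lat.
south -49.2083, north -49.1667.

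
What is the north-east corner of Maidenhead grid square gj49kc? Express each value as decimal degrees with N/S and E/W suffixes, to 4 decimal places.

Field G=6, J=9: +6·20° lon, +9·10° lat → SW at lon -60°, lat 0°.
Square 4, 9: +4·2° lon, +9·1° lat → SW at lon -52°, lat 9°.
Subsquare k=10, c=2: +10·0.0833333° lon, +2·0.0416667° lat → SW at lon -51.1667°, lat 9.08333°.
Cell spans 0.0833333° lon × 0.0416667° lat. NE corner is SW corner plus one full cell.
latitude 9.1250° N, longitude 51.0833° W.

9.1250° N, 51.0833° W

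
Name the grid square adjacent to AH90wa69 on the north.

Latitude extended square 9; +1 → 10, wraps to 0, carry into subsquare.
Latitude subsquare a = 0; +1 → 1 = b.
The longitude characters are unchanged.

AH90wb60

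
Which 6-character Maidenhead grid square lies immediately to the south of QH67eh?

Latitude subsquare h = 7; −1 → 6 = g.
The longitude characters are unchanged.

QH67eg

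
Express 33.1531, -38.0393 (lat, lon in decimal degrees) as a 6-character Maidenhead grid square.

Offset from 180°W / 90°S: lon 141.9607°, lat 123.1531°.
Field: 141.9607/20 → 7 → H, 123.1531/10 → 12 → M; chars HM.
Square: 1.9607/2 → 0, 3.1531/1 → 3; chars 03.
Subsquare: 1.9607/0.0833333 → 23 → x, 0.1531/0.0416667 → 3 → d; chars xd.

HM03xd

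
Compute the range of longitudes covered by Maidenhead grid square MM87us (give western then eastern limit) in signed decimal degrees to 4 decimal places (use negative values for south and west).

77.6667, 77.7500

Field M=12, M=12: +12·20° lon, +12·10° lat → SW at lon 60°, lat 30°.
Square 8, 7: +8·2° lon, +7·1° lat → SW at lon 76°, lat 37°.
Subsquare u=20, s=18: +20·0.0833333° lon, +18·0.0416667° lat → SW at lon 77.6667°, lat 37.75°.
Cell spans 0.0833333° lon × 0.0416667° lat.
west 77.6667, east 77.7500.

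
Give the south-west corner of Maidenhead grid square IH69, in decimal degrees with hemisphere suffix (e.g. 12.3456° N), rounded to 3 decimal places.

Field I=8, H=7: +8·20° lon, +7·10° lat → SW at lon -20°, lat -20°.
Square 6, 9: +6·2° lon, +9·1° lat → SW at lon -8°, lat -11°.
latitude 11.000° S, longitude 8.000° W.

11.000° S, 8.000° W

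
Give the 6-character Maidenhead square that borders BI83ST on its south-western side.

BI83rs

Longitude subsquare s = 18; −1 → 17 = r.
Latitude subsquare t = 19; −1 → 18 = s.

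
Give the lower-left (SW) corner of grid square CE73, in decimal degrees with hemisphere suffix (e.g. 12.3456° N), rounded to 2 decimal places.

47.00° S, 126.00° W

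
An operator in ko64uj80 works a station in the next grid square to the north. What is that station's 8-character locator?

KO64uj81

Latitude extended square 0; +1 → 1.
The longitude characters are unchanged.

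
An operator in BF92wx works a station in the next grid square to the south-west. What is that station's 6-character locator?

Longitude subsquare w = 22; −1 → 21 = v.
Latitude subsquare x = 23; −1 → 22 = w.

BF92vw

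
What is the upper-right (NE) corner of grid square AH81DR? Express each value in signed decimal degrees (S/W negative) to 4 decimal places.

Field A=0, H=7: +0·20° lon, +7·10° lat → SW at lon -180°, lat -20°.
Square 8, 1: +8·2° lon, +1·1° lat → SW at lon -164°, lat -19°.
Subsquare d=3, r=17: +3·0.0833333° lon, +17·0.0416667° lat → SW at lon -163.75°, lat -18.2917°.
Cell spans 0.0833333° lon × 0.0416667° lat. NE corner is SW corner plus one full cell.
latitude -18.2500, longitude -163.6667.

-18.2500, -163.6667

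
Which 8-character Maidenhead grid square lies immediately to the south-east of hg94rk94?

HG94sk03

Longitude extended square 9; +1 → 10, wraps to 0, carry into subsquare.
Longitude subsquare r = 17; +1 → 18 = s.
Latitude extended square 4; −1 → 3.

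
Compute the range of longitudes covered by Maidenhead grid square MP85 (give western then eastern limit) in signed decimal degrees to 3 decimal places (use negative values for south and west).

76.000, 78.000

Field M=12, P=15: +12·20° lon, +15·10° lat → SW at lon 60°, lat 60°.
Square 8, 5: +8·2° lon, +5·1° lat → SW at lon 76°, lat 65°.
Cell spans 2° lon × 1° lat.
west 76.000, east 78.000.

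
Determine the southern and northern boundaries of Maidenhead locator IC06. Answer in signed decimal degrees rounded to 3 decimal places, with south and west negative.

Field I=8, C=2: +8·20° lon, +2·10° lat → SW at lon -20°, lat -70°.
Square 0, 6: +0·2° lon, +6·1° lat → SW at lon -20°, lat -64°.
Cell spans 2° lon × 1° lat.
south -64.000, north -63.000.

-64.000, -63.000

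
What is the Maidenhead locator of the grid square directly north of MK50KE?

MK50kf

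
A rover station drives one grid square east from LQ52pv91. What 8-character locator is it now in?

LQ52qv01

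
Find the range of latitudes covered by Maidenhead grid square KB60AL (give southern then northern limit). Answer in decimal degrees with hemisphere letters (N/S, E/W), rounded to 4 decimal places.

Field K=10, B=1: +10·20° lon, +1·10° lat → SW at lon 20°, lat -80°.
Square 6, 0: +6·2° lon, +0·1° lat → SW at lon 32°, lat -80°.
Subsquare a=0, l=11: +0·0.0833333° lon, +11·0.0416667° lat → SW at lon 32°, lat -79.5417°.
Cell spans 0.0833333° lon × 0.0416667° lat.
south 79.5417° S, north 79.5000° S.

79.5417° S, 79.5000° S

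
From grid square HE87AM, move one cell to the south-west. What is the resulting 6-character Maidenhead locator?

Longitude subsquare a = 0; −1 → -1, wraps to 23 = x, carry into square.
Longitude square 8; −1 → 7.
Latitude subsquare m = 12; −1 → 11 = l.

HE77xl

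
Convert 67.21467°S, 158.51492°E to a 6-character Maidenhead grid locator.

QC92gs

Add 180° to longitude and 90° to latitude: 338.5149, 22.7853.
Field: 338.5149/20 → 16 → Q, 22.7853/10 → 2 → C; chars QC.
Square: 18.5149/2 → 9, 2.7853/1 → 2; chars 92.
Subsquare: 0.5149/0.0833333 → 6 → g, 0.7853/0.0416667 → 18 → s; chars gs.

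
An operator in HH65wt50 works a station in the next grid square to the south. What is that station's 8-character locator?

HH65ws59

Latitude extended square 0; −1 → -1, wraps to 9, carry into subsquare.
Latitude subsquare t = 19; −1 → 18 = s.
The longitude characters are unchanged.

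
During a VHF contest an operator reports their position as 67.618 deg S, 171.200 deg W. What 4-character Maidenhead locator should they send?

AC42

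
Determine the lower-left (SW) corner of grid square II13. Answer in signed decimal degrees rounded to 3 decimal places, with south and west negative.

-7.000, -18.000

Field I=8, I=8: +8·20° lon, +8·10° lat → SW at lon -20°, lat -10°.
Square 1, 3: +1·2° lon, +3·1° lat → SW at lon -18°, lat -7°.
latitude -7.000, longitude -18.000.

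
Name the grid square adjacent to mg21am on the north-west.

MG11xn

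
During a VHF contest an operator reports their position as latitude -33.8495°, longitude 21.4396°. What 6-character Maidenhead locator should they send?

KF06rd

Add 180° to longitude and 90° to latitude: 201.4396, 56.1505.
Field: 201.4396/20 → 10 → K, 56.1505/10 → 5 → F; chars KF.
Square: 1.4396/2 → 0, 6.1505/1 → 6; chars 06.
Subsquare: 1.4396/0.0833333 → 17 → r, 0.1505/0.0416667 → 3 → d; chars rd.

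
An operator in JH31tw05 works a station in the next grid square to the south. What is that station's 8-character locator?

JH31tw04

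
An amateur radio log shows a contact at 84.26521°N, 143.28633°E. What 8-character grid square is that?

QR14pg43

Offset from 180°W / 90°S: lon 323.28633°, lat 174.26521°.
Field: lon ⌊323.28633/20⌋ = 16 → Q; lat ⌊174.26521/10⌋ = 17 → R.
Square: lon ⌊3.28633/2⌋ = 1; lat ⌊4.26521/1⌋ = 4.
Subsquare: lon ⌊1.28633/0.0833333⌋ = 15 → p; lat ⌊0.26521/0.0416667⌋ = 6 → g.
Extended square: lon ⌊0.03633/0.00833333⌋ = 4; lat ⌊0.01521/0.00416667⌋ = 3.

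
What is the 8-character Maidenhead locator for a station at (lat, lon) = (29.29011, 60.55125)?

Shift to the Maidenhead origin (180°W, 90°S): lon 240.55125, lat 119.29011.
Field (20°×10°, letters A–R): lon ⌊240.55125/20⌋ = 12 → M; lat ⌊119.29011/10⌋ = 11 → L.
Square (2°×1°, digits 0–9): lon ⌊0.55125/2⌋ = 0; lat ⌊9.29011/1⌋ = 9.
Subsquare (5′×2.5′, letters a–x): lon ⌊0.55125/0.0833333⌋ = 6 → g; lat ⌊0.29011/0.0416667⌋ = 6 → g.
Extended square (30″×15″, digits 0–9): lon ⌊0.05125/0.00833333⌋ = 6; lat ⌊0.04011/0.00416667⌋ = 9.

ML09gg69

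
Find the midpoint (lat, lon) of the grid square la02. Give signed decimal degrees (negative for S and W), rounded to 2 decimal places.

Field L=11, A=0: +11·20° lon, +0·10° lat → SW at lon 40°, lat -90°.
Square 0, 2: +0·2° lon, +2·1° lat → SW at lon 40°, lat -88°.
Cell spans 2° lon × 1° lat. Centre is SW corner plus half of each.
latitude -87.50, longitude 41.00.

-87.50, 41.00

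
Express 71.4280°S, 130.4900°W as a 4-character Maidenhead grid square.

CB48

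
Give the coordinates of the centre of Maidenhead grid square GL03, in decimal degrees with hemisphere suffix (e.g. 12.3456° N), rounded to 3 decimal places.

Field G=6, L=11: +6·20° lon, +11·10° lat → SW at lon -60°, lat 20°.
Square 0, 3: +0·2° lon, +3·1° lat → SW at lon -60°, lat 23°.
Cell spans 2° lon × 1° lat. Centre is SW corner plus half of each.
latitude 23.500° N, longitude 59.000° W.

23.500° N, 59.000° W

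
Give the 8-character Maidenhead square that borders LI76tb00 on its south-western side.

Longitude extended square 0; −1 → -1, wraps to 9, carry into subsquare.
Longitude subsquare t = 19; −1 → 18 = s.
Latitude extended square 0; −1 → -1, wraps to 9, carry into subsquare.
Latitude subsquare b = 1; −1 → 0 = a.

LI76sa99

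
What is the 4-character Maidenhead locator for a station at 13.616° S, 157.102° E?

QH86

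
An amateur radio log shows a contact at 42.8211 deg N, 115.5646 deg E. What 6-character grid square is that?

Shift to the Maidenhead origin (180°W, 90°S): lon 295.5646, lat 132.8211.
Field: lon ⌊295.5646/20⌋ = 14 → O; lat ⌊132.8211/10⌋ = 13 → N.
Square: lon ⌊15.5646/2⌋ = 7; lat ⌊2.8211/1⌋ = 2.
Subsquare: lon ⌊1.5646/0.0833333⌋ = 18 → s; lat ⌊0.8211/0.0416667⌋ = 19 → t.

ON72st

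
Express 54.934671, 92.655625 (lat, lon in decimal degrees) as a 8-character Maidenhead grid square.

NO64hw84

Shift to the Maidenhead origin (180°W, 90°S): lon 272.65562, lat 144.93467.
Field: lon ⌊272.65562/20⌋ = 13 → N; lat ⌊144.93467/10⌋ = 14 → O.
Square: lon ⌊12.65562/2⌋ = 6; lat ⌊4.93467/1⌋ = 4.
Subsquare: lon ⌊0.65562/0.0833333⌋ = 7 → h; lat ⌊0.93467/0.0416667⌋ = 22 → w.
Extended square: lon ⌊0.07229/0.00833333⌋ = 8; lat ⌊0.01800/0.00416667⌋ = 4.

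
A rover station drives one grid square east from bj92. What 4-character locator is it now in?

CJ02

Longitude square 9; +1 → 10, wraps to 0, carry into field.
Longitude field B = 1; +1 → 2 = C.
The latitude characters are unchanged.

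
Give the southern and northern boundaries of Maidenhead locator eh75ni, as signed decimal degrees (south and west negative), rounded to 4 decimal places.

-14.6667, -14.6250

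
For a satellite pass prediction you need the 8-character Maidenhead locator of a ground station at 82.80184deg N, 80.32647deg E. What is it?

Offset from 180°W / 90°S: lon 260.32647°, lat 172.80184°.
Field: 260.32647/20 → 13 → N, 172.80184/10 → 17 → R; chars NR.
Square: 0.32647/2 → 0, 2.80184/1 → 2; chars 02.
Subsquare: 0.32647/0.0833333 → 3 → d, 0.80184/0.0416667 → 19 → t; chars dt.
Extended square: 0.07647/0.00833333 → 9, 0.01017/0.00416667 → 2; chars 92.

NR02dt92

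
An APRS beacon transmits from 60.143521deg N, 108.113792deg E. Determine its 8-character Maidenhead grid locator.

Offset from 180°W / 90°S: lon 288.11379°, lat 150.14352°.
Field: lon ⌊288.11379/20⌋ = 14 → O; lat ⌊150.14352/10⌋ = 15 → P.
Square: lon ⌊8.11379/2⌋ = 4; lat ⌊0.14352/1⌋ = 0.
Subsquare: lon ⌊0.11379/0.0833333⌋ = 1 → b; lat ⌊0.14352/0.0416667⌋ = 3 → d.
Extended square: lon ⌊0.03046/0.00833333⌋ = 3; lat ⌊0.01852/0.00416667⌋ = 4.

OP40bd34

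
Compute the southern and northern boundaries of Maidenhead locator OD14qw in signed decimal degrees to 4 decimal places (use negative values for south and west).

-55.0833, -55.0417

Field O=14, D=3: +14·20° lon, +3·10° lat → SW at lon 100°, lat -60°.
Square 1, 4: +1·2° lon, +4·1° lat → SW at lon 102°, lat -56°.
Subsquare q=16, w=22: +16·0.0833333° lon, +22·0.0416667° lat → SW at lon 103.333°, lat -55.0833°.
Cell spans 0.0833333° lon × 0.0416667° lat.
south -55.0833, north -55.0417.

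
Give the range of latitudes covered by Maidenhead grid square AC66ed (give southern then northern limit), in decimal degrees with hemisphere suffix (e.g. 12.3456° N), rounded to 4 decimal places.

Field A=0, C=2: +0·20° lon, +2·10° lat → SW at lon -180°, lat -70°.
Square 6, 6: +6·2° lon, +6·1° lat → SW at lon -168°, lat -64°.
Subsquare e=4, d=3: +4·0.0833333° lon, +3·0.0416667° lat → SW at lon -167.667°, lat -63.875°.
Cell spans 0.0833333° lon × 0.0416667° lat.
south 63.8750° S, north 63.8333° S.

63.8750° S, 63.8333° S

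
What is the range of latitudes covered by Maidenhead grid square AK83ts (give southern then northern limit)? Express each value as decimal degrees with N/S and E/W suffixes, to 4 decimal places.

Field A=0, K=10: +0·20° lon, +10·10° lat → SW at lon -180°, lat 10°.
Square 8, 3: +8·2° lon, +3·1° lat → SW at lon -164°, lat 13°.
Subsquare t=19, s=18: +19·0.0833333° lon, +18·0.0416667° lat → SW at lon -162.417°, lat 13.75°.
Cell spans 0.0833333° lon × 0.0416667° lat.
south 13.7500° N, north 13.7917° N.

13.7500° N, 13.7917° N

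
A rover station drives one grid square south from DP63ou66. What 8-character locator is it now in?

Latitude extended square 6; −1 → 5.
The longitude characters are unchanged.

DP63ou65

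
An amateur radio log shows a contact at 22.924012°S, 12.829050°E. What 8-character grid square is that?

JG67jb98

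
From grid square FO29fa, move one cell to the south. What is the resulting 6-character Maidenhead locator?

FO28fx

Latitude subsquare a = 0; −1 → -1, wraps to 23 = x, carry into square.
Latitude square 9; −1 → 8.
The longitude characters are unchanged.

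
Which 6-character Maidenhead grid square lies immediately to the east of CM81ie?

Longitude subsquare i = 8; +1 → 9 = j.
The latitude characters are unchanged.

CM81je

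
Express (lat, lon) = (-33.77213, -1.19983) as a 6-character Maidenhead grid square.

IF96jf

Offset from 180°W / 90°S: lon 178.8002°, lat 56.2279°.
Field (20°×10°, letters A–R): 178.8002/20 → 8 → I, 56.2279/10 → 5 → F; chars IF.
Square (2°×1°, digits 0–9): 18.8002/2 → 9, 6.2279/1 → 6; chars 96.
Subsquare (5′×2.5′, letters a–x): 0.8002/0.0833333 → 9 → j, 0.2279/0.0416667 → 5 → f; chars jf.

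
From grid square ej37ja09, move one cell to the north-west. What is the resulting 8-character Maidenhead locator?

EJ37ib90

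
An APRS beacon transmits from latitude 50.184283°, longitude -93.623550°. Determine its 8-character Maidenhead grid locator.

EO30ee54

Add 180° to longitude and 90° to latitude: 86.37645, 140.18428.
Field: 86.37645/20 → 4 → E, 140.18428/10 → 14 → O; chars EO.
Square: 6.37645/2 → 3, 0.18428/1 → 0; chars 30.
Subsquare: 0.37645/0.0833333 → 4 → e, 0.18428/0.0416667 → 4 → e; chars ee.
Extended square: 0.04312/0.00833333 → 5, 0.01762/0.00416667 → 4; chars 54.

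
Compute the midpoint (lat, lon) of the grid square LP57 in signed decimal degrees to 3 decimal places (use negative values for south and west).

67.500, 51.000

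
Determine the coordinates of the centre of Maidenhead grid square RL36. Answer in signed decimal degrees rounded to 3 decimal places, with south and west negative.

26.500, 167.000

Field R=17, L=11: +17·20° lon, +11·10° lat → SW at lon 160°, lat 20°.
Square 3, 6: +3·2° lon, +6·1° lat → SW at lon 166°, lat 26°.
Cell spans 2° lon × 1° lat. Centre is SW corner plus half of each.
latitude 26.500, longitude 167.000.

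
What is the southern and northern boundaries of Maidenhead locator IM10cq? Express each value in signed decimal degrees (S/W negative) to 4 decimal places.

30.6667, 30.7083

Field I=8, M=12: +8·20° lon, +12·10° lat → SW at lon -20°, lat 30°.
Square 1, 0: +1·2° lon, +0·1° lat → SW at lon -18°, lat 30°.
Subsquare c=2, q=16: +2·0.0833333° lon, +16·0.0416667° lat → SW at lon -17.8333°, lat 30.6667°.
Cell spans 0.0833333° lon × 0.0416667° lat.
south 30.6667, north 30.7083.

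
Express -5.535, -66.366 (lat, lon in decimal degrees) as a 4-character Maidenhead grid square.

FI64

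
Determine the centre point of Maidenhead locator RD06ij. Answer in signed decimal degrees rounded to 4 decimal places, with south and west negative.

-53.6042, 160.7083

Field R=17, D=3: +17·20° lon, +3·10° lat → SW at lon 160°, lat -60°.
Square 0, 6: +0·2° lon, +6·1° lat → SW at lon 160°, lat -54°.
Subsquare i=8, j=9: +8·0.0833333° lon, +9·0.0416667° lat → SW at lon 160.667°, lat -53.625°.
Cell spans 0.0833333° lon × 0.0416667° lat. Centre is SW corner plus half of each.
latitude -53.6042, longitude 160.7083.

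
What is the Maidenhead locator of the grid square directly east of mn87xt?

Longitude subsquare x = 23; +1 → 24, wraps to 0 = a, carry into square.
Longitude square 8; +1 → 9.
The latitude characters are unchanged.

MN97at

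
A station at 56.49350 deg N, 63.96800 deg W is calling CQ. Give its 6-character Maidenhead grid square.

Shift to the Maidenhead origin (180°W, 90°S): lon 116.0320, lat 146.4935.
Field (20°×10°, letters A–R): 116.0320/20 → 5 → F, 146.4935/10 → 14 → O; chars FO.
Square (2°×1°, digits 0–9): 16.0320/2 → 8, 6.4935/1 → 6; chars 86.
Subsquare (5′×2.5′, letters a–x): 0.0320/0.0833333 → 0 → a, 0.4935/0.0416667 → 11 → l; chars al.

FO86al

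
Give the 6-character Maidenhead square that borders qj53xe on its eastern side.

Longitude subsquare x = 23; +1 → 24, wraps to 0 = a, carry into square.
Longitude square 5; +1 → 6.
The latitude characters are unchanged.

QJ63ae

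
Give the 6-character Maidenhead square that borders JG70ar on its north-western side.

Longitude subsquare a = 0; −1 → -1, wraps to 23 = x, carry into square.
Longitude square 7; −1 → 6.
Latitude subsquare r = 17; +1 → 18 = s.

JG60xs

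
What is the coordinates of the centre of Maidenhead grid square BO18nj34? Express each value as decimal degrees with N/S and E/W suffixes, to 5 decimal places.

58.39375° N, 156.88750° W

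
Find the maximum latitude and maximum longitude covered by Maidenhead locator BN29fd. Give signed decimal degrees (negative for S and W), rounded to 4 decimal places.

Field B=1, N=13: +1·20° lon, +13·10° lat → SW at lon -160°, lat 40°.
Square 2, 9: +2·2° lon, +9·1° lat → SW at lon -156°, lat 49°.
Subsquare f=5, d=3: +5·0.0833333° lon, +3·0.0416667° lat → SW at lon -155.583°, lat 49.125°.
Cell spans 0.0833333° lon × 0.0416667° lat. NE corner is SW corner plus one full cell.
latitude 49.1667, longitude -155.5000.

49.1667, -155.5000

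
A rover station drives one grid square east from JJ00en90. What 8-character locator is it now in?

JJ00fn00

Longitude extended square 9; +1 → 10, wraps to 0, carry into subsquare.
Longitude subsquare e = 4; +1 → 5 = f.
The latitude characters are unchanged.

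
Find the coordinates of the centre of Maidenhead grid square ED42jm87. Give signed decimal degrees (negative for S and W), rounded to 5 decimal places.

-57.46875, -91.17917

Field E=4, D=3: +4·20° lon, +3·10° lat → SW at lon -100°, lat -60°.
Square 4, 2: +4·2° lon, +2·1° lat → SW at lon -92°, lat -58°.
Subsquare j=9, m=12: +9·0.0833333° lon, +12·0.0416667° lat → SW at lon -91.25°, lat -57.5°.
Extended square 8, 7: +8·0.00833333° lon, +7·0.00416667° lat → SW at lon -91.1833°, lat -57.4708°.
Cell spans 0.00833333° lon × 0.00416667° lat. Centre is SW corner plus half of each.
latitude -57.46875, longitude -91.17917.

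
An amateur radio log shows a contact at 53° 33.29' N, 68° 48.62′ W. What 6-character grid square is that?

Add 180° to longitude and 90° to latitude: 111.1897, 143.5548.
Field (20°×10°, letters A–R): lon ⌊111.1897/20⌋ = 5 → F; lat ⌊143.5548/10⌋ = 14 → O.
Square (2°×1°, digits 0–9): lon ⌊11.1897/2⌋ = 5; lat ⌊3.5548/1⌋ = 3.
Subsquare (5′×2.5′, letters a–x): lon ⌊1.1897/0.0833333⌋ = 14 → o; lat ⌊0.5548/0.0416667⌋ = 13 → n.

FO53on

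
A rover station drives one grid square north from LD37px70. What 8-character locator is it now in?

LD37px71

Latitude extended square 0; +1 → 1.
The longitude characters are unchanged.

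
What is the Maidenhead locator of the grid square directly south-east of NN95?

Longitude square 9; +1 → 10, wraps to 0, carry into field.
Longitude field N = 13; +1 → 14 = O.
Latitude square 5; −1 → 4.

ON04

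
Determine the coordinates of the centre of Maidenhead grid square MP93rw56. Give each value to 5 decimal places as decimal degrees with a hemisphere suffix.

63.94375° N, 79.46250° E

Field M=12, P=15: +12·20° lon, +15·10° lat → SW at lon 60°, lat 60°.
Square 9, 3: +9·2° lon, +3·1° lat → SW at lon 78°, lat 63°.
Subsquare r=17, w=22: +17·0.0833333° lon, +22·0.0416667° lat → SW at lon 79.4167°, lat 63.9167°.
Extended square 5, 6: +5·0.00833333° lon, +6·0.00416667° lat → SW at lon 79.4583°, lat 63.9417°.
Cell spans 0.00833333° lon × 0.00416667° lat. Centre is SW corner plus half of each.
latitude 63.94375° N, longitude 79.46250° E.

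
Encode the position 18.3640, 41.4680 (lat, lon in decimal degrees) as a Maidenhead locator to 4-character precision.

Add 180° to longitude and 90° to latitude: 221.47, 108.36.
Field: 221.47/20 → 11 → L, 108.36/10 → 10 → K; chars LK.
Square: 1.47/2 → 0, 8.36/1 → 8; chars 08.

LK08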